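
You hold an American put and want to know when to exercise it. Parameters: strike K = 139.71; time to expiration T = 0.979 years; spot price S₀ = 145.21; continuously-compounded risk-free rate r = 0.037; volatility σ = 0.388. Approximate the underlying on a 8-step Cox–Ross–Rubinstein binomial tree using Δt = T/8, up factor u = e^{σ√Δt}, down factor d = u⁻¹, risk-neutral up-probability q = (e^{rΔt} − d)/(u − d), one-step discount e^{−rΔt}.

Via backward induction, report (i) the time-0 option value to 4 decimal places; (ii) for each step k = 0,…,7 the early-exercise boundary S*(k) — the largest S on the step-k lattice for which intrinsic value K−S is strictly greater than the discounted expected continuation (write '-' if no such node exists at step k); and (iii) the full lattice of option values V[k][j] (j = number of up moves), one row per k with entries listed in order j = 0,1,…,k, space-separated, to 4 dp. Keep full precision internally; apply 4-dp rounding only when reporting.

Δt=0.12237  u=1.14537  d=0.87308  q=0.48279  discount=0.99548
step 8 (expiry): payoffs max(K−S,0) = 90.6848 75.3947 55.3361 29.0215 0.0000 0.0000 0.0000 0.0000 0.0000
step 7: (k=7,j=0): S=56.1522, (K−S)⁺=83.5578, hold=82.9266 ⇒ V=83.5578 exercise | (k=7,j=1): S=73.6650, (K−S)⁺=66.0450, hold=65.4139 ⇒ V=66.0450 exercise | (k=7,j=2): S=96.6396, (K−S)⁺=43.0704, hold=42.4392 ⇒ V=43.0704 exercise | (k=7,j=3): S=126.7796, (K−S)⁺=12.9304, hold=14.9425 ⇒ V=14.9425 continue | (k=7,j=4): S=166.3197, (K−S)⁺=0.0000, hold=0.0000 ⇒ V=0.0000 continue | (k=7,j=5): S=218.1915, (K−S)⁺=0.0000, hold=0.0000 ⇒ V=0.0000 continue | (k=7,j=6): S=286.2411, (K−S)⁺=0.0000, hold=0.0000 ⇒ V=0.0000 continue | (k=7,j=7): S=375.5140, (K−S)⁺=0.0000, hold=0.0000 ⇒ V=0.0000 continue  boundary S*=96.6396
step 6: (k=6,j=0): S=64.3153, (K−S)⁺=75.3947, hold=74.7636 ⇒ V=75.3947 exercise | (k=6,j=1): S=84.3739, (K−S)⁺=55.3361, hold=54.7049 ⇒ V=55.3361 exercise | (k=6,j=2): S=110.6885, (K−S)⁺=29.0215, hold=29.3574 ⇒ V=29.3574 continue | (k=6,j=3): S=145.2100, (K−S)⁺=0.0000, hold=7.6936 ⇒ V=7.6936 continue | (k=6,j=4): S=190.4981, (K−S)⁺=0.0000, hold=0.0000 ⇒ V=0.0000 continue | (k=6,j=5): S=249.9107, (K−S)⁺=0.0000, hold=0.0000 ⇒ V=0.0000 continue | (k=6,j=6): S=327.8529, (K−S)⁺=0.0000, hold=0.0000 ⇒ V=0.0000 continue  boundary S*=84.3739
step 5: (k=5,j=0): S=73.6650, (K−S)⁺=66.0450, hold=65.4139 ⇒ V=66.0450 exercise | (k=5,j=1): S=96.6396, (K−S)⁺=43.0704, hold=42.6006 ⇒ V=43.0704 exercise | (k=5,j=2): S=126.7796, (K−S)⁺=12.9304, hold=18.8131 ⇒ V=18.8131 continue | (k=5,j=3): S=166.3197, (K−S)⁺=0.0000, hold=3.9613 ⇒ V=3.9613 continue | (k=5,j=4): S=218.1915, (K−S)⁺=0.0000, hold=0.0000 ⇒ V=0.0000 continue | (k=5,j=5): S=286.2411, (K−S)⁺=0.0000, hold=0.0000 ⇒ V=0.0000 continue  boundary S*=96.6396
step 4: (k=4,j=0): S=84.3739, (K−S)⁺=55.3361, hold=54.7049 ⇒ V=55.3361 exercise | (k=4,j=1): S=110.6885, (K−S)⁺=29.0215, hold=31.2176 ⇒ V=31.2176 continue | (k=4,j=2): S=145.2100, (K−S)⁺=0.0000, hold=11.5902 ⇒ V=11.5902 continue | (k=4,j=3): S=190.4981, (K−S)⁺=0.0000, hold=2.0396 ⇒ V=2.0396 continue | (k=4,j=4): S=249.9107, (K−S)⁺=0.0000, hold=0.0000 ⇒ V=0.0000 continue  boundary S*=84.3739
step 3: (k=3,j=0): S=96.6396, (K−S)⁺=43.0704, hold=43.4947 ⇒ V=43.4947 continue | (k=3,j=1): S=126.7796, (K−S)⁺=12.9304, hold=21.6436 ⇒ V=21.6436 continue | (k=3,j=2): S=166.3197, (K−S)⁺=0.0000, hold=6.9478 ⇒ V=6.9478 continue | (k=3,j=3): S=218.1915, (K−S)⁺=0.0000, hold=1.0501 ⇒ V=1.0501 continue  boundary S*=-
step 2: (k=2,j=0): S=110.6885, (K−S)⁺=29.0215, hold=32.7964 ⇒ V=32.7964 continue | (k=2,j=1): S=145.2100, (K−S)⁺=0.0000, hold=14.4829 ⇒ V=14.4829 continue | (k=2,j=2): S=190.4981, (K−S)⁺=0.0000, hold=4.0820 ⇒ V=4.0820 continue  boundary S*=-
step 1: (k=1,j=0): S=126.7796, (K−S)⁺=12.9304, hold=23.8467 ⇒ V=23.8467 continue | (k=1,j=1): S=166.3197, (K−S)⁺=0.0000, hold=9.4187 ⇒ V=9.4187 continue  boundary S*=-
step 0: (k=0,j=0): S=145.2100, (K−S)⁺=0.0000, hold=16.8048 ⇒ V=16.8048 continue  boundary S*=-

price = 16.8048
boundary = - - - - 84.3739 96.6396 84.3739 96.6396
tree:
16.8048
23.8467 9.4187
32.7964 14.4829 4.0820
43.4947 21.6436 6.9478 1.0501
55.3361 31.2176 11.5902 2.0396 0.0000
66.0450 43.0704 18.8131 3.9613 0.0000 0.0000
75.3947 55.3361 29.3574 7.6936 0.0000 0.0000 0.0000
83.5578 66.0450 43.0704 14.9425 0.0000 0.0000 0.0000 0.0000
90.6848 75.3947 55.3361 29.0215 0.0000 0.0000 0.0000 0.0000 0.0000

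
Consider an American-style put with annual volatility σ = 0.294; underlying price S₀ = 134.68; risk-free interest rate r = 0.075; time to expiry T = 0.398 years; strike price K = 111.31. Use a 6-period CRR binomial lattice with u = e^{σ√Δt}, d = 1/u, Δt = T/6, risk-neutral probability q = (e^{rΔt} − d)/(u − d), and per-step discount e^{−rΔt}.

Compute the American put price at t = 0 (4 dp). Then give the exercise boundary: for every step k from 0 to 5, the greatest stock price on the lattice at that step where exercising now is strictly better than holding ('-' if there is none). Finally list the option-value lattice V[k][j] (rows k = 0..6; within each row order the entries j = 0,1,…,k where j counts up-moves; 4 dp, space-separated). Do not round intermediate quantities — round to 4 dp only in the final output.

params: Δt=0.06633 u=1.07866 d=0.92708 q=0.51398 e^(-rΔt)=0.99504
t_6 payoffs: 25.8047 11.8237 0.0000 0.0000 0.0000 0.0000 0.0000
t_5: node(5,0) S=92.2313 payoff=19.0787 vs cont=18.5263 → 19.0787 [stop]  node(5,1) S=107.3120 payoff=3.9980 vs cont=5.7180 → 5.7180 [wait]  node(5,2) S=124.8585 payoff=0.0000 vs cont=0.0000 → 0.0000 [wait]  node(5,3) S=145.2741 payoff=0.0000 vs cont=0.0000 → 0.0000 [wait]  node(5,4) S=169.0278 payoff=0.0000 vs cont=0.0000 → 0.0000 [wait]  node(5,5) S=196.6654 payoff=0.0000 vs cont=0.0000 → 0.0000 [wait]  ⇒ S*(5)=92.2313
t_4: node(4,0) S=99.4863 payoff=11.8237 vs cont=12.1510 → 12.1510 [wait]  node(4,1) S=115.7532 payoff=0.0000 vs cont=2.7653 → 2.7653 [wait]  node(4,2) S=134.6800 payoff=0.0000 vs cont=0.0000 → 0.0000 [wait]  node(4,3) S=156.7015 payoff=0.0000 vs cont=0.0000 → 0.0000 [wait]  node(4,4) S=182.3237 payoff=0.0000 vs cont=0.0000 → 0.0000 [wait]  ⇒ S*(4)=-
t_3: node(3,0) S=107.3120 payoff=3.9980 vs cont=7.2906 → 7.2906 [wait]  node(3,1) S=124.8585 payoff=0.0000 vs cont=1.3373 → 1.3373 [wait]  node(3,2) S=145.2741 payoff=0.0000 vs cont=0.0000 → 0.0000 [wait]  node(3,3) S=169.0278 payoff=0.0000 vs cont=0.0000 → 0.0000 [wait]  ⇒ S*(3)=-
t_2: node(2,0) S=115.7532 payoff=0.0000 vs cont=4.2097 → 4.2097 [wait]  node(2,1) S=134.6800 payoff=0.0000 vs cont=0.6467 → 0.6467 [wait]  node(2,2) S=156.7015 payoff=0.0000 vs cont=0.0000 → 0.0000 [wait]  ⇒ S*(2)=-
t_1: node(1,0) S=124.8585 payoff=0.0000 vs cont=2.3666 → 2.3666 [wait]  node(1,1) S=145.2741 payoff=0.0000 vs cont=0.3128 → 0.3128 [wait]  ⇒ S*(1)=-
t_0: node(0,0) S=134.6800 payoff=0.0000 vs cont=1.3045 → 1.3045 [wait]  ⇒ S*(0)=-

price = 1.3045
boundary = - - - - - 92.2313
tree:
1.3045
2.3666 0.3128
4.2097 0.6467 0.0000
7.2906 1.3373 0.0000 0.0000
12.1510 2.7653 0.0000 0.0000 0.0000
19.0787 5.7180 0.0000 0.0000 0.0000 0.0000
25.8047 11.8237 0.0000 0.0000 0.0000 0.0000 0.0000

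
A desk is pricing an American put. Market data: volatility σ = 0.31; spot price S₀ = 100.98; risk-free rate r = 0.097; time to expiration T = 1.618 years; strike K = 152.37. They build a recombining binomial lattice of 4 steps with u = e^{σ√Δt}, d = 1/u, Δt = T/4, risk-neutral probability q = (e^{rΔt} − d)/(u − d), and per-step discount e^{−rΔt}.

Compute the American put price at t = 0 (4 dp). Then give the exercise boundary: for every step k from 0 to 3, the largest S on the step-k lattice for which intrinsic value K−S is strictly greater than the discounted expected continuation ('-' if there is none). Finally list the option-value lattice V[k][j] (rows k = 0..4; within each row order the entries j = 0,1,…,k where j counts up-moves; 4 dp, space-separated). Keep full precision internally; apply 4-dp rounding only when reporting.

Δt=0.40450  u=1.21794  d=0.82106  q=0.55170  discount=0.96152
step 4 (expiry): payoffs max(K−S,0) = 106.4786 84.2956 51.3900 2.5785 0.0000
step 3: (k=3,j=0): S=55.8930, (K−S)⁺=96.4770, hold=90.6143 ⇒ V=96.4770 exercise | (k=3,j=1): S=82.9105, (K−S)⁺=69.4595, hold=63.5968 ⇒ V=69.4595 exercise | (k=3,j=2): S=122.9876, (K−S)⁺=29.3824, hold=23.5197 ⇒ V=29.3824 exercise | (k=3,j=3): S=182.4371, (K−S)⁺=0.0000, hold=1.1115 ⇒ V=1.1115 continue  boundary S*=122.9876
step 2: (k=2,j=0): S=68.0744, (K−S)⁺=84.2956, hold=78.4329 ⇒ V=84.2956 exercise | (k=2,j=1): S=100.9800, (K−S)⁺=51.3900, hold=45.5273 ⇒ V=51.3900 exercise | (k=2,j=2): S=149.7915, (K−S)⁺=2.5785, hold=13.2550 ⇒ V=13.2550 continue  boundary S*=100.9800
step 1: (k=1,j=0): S=82.9105, (K−S)⁺=69.4595, hold=63.5968 ⇒ V=69.4595 exercise | (k=1,j=1): S=122.9876, (K−S)⁺=29.3824, hold=29.1833 ⇒ V=29.3824 exercise  boundary S*=122.9876
step 0: (k=0,j=0): S=100.9800, (K−S)⁺=51.3900, hold=45.5273 ⇒ V=51.3900 exercise  boundary S*=100.9800

price = 51.3900
boundary = 100.9800 122.9876 100.9800 122.9876
tree:
51.3900
69.4595 29.3824
84.2956 51.3900 13.2550
96.4770 69.4595 29.3824 1.1115
106.4786 84.2956 51.3900 2.5785 0.0000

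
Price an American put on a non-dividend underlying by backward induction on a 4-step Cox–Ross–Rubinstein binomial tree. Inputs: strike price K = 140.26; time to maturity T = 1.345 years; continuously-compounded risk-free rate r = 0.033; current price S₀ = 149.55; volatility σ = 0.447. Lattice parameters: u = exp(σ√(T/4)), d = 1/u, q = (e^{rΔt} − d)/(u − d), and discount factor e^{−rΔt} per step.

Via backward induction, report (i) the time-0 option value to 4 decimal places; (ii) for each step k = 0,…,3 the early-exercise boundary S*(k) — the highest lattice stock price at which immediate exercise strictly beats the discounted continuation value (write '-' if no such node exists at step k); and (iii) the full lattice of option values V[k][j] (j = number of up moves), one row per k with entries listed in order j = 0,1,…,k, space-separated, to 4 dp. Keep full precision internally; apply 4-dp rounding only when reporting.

price = 21.9473
boundary = - - 89.0525 68.7189
tree:
21.9473
34.1823 7.9369
51.2075 14.7755 0.0000
71.5411 27.5067 0.0000 0.0000
87.2319 51.2075 0.0000 0.0000 0.0000

Δt=0.33625, u=1.29590, d=0.77167, q=0.45684, disc=e^(-rΔt)=0.98897
k=4 terminal: V=max(K-S,0) → 87.2319 51.2075 0.0000 0.0000 0.0000
k=3: j=0 S=68.7189 intr=71.5411 cont=69.9933 V=71.5411[EX]; j=1 S=115.4028 intr=24.8572 cont=27.5067 V=27.5067[hold]; j=2 S=193.8012 intr=0.0000 cont=0.0000 V=0.0000[hold]; j=3 S=325.4593 intr=0.0000 cont=0.0000 V=0.0000[hold]  S*(3)=68.7189
k=2: j=0 S=89.0525 intr=51.2075 cont=50.8568 V=51.2075[EX]; j=1 S=149.5500 intr=0.0000 cont=14.7755 V=14.7755[hold]; j=2 S=251.1462 intr=0.0000 cont=0.0000 V=0.0000[hold]  S*(2)=89.0525
k=1: j=0 S=115.4028 intr=24.8572 cont=34.1823 V=34.1823[hold]; j=1 S=193.8012 intr=0.0000 cont=7.9369 V=7.9369[hold]  S*(1)=-
k=0: j=0 S=149.5500 intr=0.0000 cont=21.9473 V=21.9473[hold]  S*(0)=-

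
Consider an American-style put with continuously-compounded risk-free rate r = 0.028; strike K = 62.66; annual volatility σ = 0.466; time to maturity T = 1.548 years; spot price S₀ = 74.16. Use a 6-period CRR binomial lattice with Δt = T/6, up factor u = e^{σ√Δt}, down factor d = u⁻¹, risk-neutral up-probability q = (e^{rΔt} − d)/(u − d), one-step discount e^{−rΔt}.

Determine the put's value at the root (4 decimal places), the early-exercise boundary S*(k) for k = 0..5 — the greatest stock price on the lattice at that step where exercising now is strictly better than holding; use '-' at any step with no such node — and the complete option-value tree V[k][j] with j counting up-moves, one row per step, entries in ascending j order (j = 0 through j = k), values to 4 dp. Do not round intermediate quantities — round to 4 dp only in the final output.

price = 9.7783
boundary = - - - - 28.7728 36.4568
tree:
9.7783
14.1210 4.7586
19.7462 7.6419 1.3983
26.5242 11.9829 2.5903 0.0000
33.8872 18.1715 4.7985 0.0000 0.0000
39.9517 26.2032 8.8891 0.0000 0.0000 0.0000
44.7379 33.8872 16.4670 0.0000 0.0000 0.0000 0.0000

Δt=0.25800, u=1.26706, d=0.78923, q=0.45627, disc=e^(-rΔt)=0.99280
k=6 terminal: V=max(K-S,0) → 44.7379 33.8872 16.4670 0.0000 0.0000 0.0000 0.0000
k=5: j=0 S=22.7083 intr=39.9517 cont=39.5006 V=39.9517[EX]; j=1 S=36.4568 intr=26.2032 cont=25.7521 V=26.2032[EX]; j=2 S=58.5292 intr=4.1308 cont=8.8891 V=8.8891[hold]; j=3 S=93.9651 intr=0.0000 cont=0.0000 V=0.0000[hold]; j=4 S=150.8553 intr=0.0000 cont=0.0000 V=0.0000[hold]; j=5 S=242.1889 intr=0.0000 cont=0.0000 V=0.0000[hold]  S*(5)=36.4568
k=4: j=0 S=28.7728 intr=33.8872 cont=33.4362 V=33.8872[EX]; j=1 S=46.1930 intr=16.4670 cont=18.1715 V=18.1715[hold]; j=2 S=74.1600 intr=0.0000 cont=4.7985 V=4.7985[hold]; j=3 S=119.0594 intr=0.0000 cont=0.0000 V=0.0000[hold]; j=4 S=191.1426 intr=0.0000 cont=0.0000 V=0.0000[hold]  S*(4)=28.7728
k=3: j=0 S=36.4568 intr=26.2032 cont=26.5242 V=26.5242[hold]; j=1 S=58.5292 intr=4.1308 cont=11.9829 V=11.9829[hold]; j=2 S=93.9651 intr=0.0000 cont=2.5903 V=2.5903[hold]; j=3 S=150.8553 intr=0.0000 cont=0.0000 V=0.0000[hold]  S*(3)=-
k=2: j=0 S=46.1930 intr=16.4670 cont=19.7462 V=19.7462[hold]; j=1 S=74.1600 intr=0.0000 cont=7.6419 V=7.6419[hold]; j=2 S=119.0594 intr=0.0000 cont=1.3983 V=1.3983[hold]  S*(2)=-
k=1: j=0 S=58.5292 intr=4.1308 cont=14.1210 V=14.1210[hold]; j=1 S=93.9651 intr=0.0000 cont=4.7586 V=4.7586[hold]  S*(1)=-
k=0: j=0 S=74.1600 intr=0.0000 cont=9.7783 V=9.7783[hold]  S*(0)=-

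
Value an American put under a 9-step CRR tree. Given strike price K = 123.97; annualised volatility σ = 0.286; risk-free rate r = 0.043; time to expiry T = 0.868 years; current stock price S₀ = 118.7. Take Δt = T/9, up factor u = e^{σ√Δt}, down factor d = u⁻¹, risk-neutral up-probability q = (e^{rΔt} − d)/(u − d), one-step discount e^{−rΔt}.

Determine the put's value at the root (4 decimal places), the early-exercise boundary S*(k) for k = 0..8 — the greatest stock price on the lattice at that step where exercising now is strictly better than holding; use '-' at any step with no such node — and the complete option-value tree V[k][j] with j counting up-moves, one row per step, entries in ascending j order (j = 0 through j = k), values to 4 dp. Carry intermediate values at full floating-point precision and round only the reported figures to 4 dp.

Δt=0.09644, u=1.09288, d=0.91501, q=0.50117, disc=e^(-rΔt)=0.99586
k=9 terminal: V=max(K-S,0) → 70.6010 60.2264 47.8352 33.0352 15.3581 0.0000 0.0000 0.0000 0.0000 0.0000
k=8: j=0 S=58.3261 intr=65.6439 cont=65.1309 V=65.6439[EX]; j=1 S=69.6642 intr=54.3058 cont=53.7927 V=54.3058[EX]; j=2 S=83.2064 intr=40.7636 cont=40.2505 V=40.7636[EX]; j=3 S=99.3811 intr=24.5889 cont=24.0759 V=24.5889[EX]; j=4 S=118.7000 intr=5.2700 cont=7.6293 V=7.6293[hold]; j=5 S=141.7744 intr=0.0000 cont=0.0000 V=0.0000[hold]; j=6 S=169.3342 intr=0.0000 cont=0.0000 V=0.0000[hold]; j=7 S=202.2515 intr=0.0000 cont=0.0000 V=0.0000[hold]; j=8 S=241.5676 intr=0.0000 cont=0.0000 V=0.0000[hold]  S*(8)=99.3811
k=7: j=0 S=63.7436 intr=60.2264 cont=59.7134 V=60.2264[EX]; j=1 S=76.1348 intr=47.8352 cont=47.3221 V=47.8352[EX]; j=2 S=90.9348 intr=33.0352 cont=32.5221 V=33.0352[EX]; j=3 S=108.6119 intr=15.3581 cont=16.0226 V=16.0226[hold]; j=4 S=129.7252 intr=0.0000 cont=3.7900 V=3.7900[hold]; j=5 S=154.9427 intr=0.0000 cont=0.0000 V=0.0000[hold]; j=6 S=185.0624 intr=0.0000 cont=0.0000 V=0.0000[hold]; j=7 S=221.0371 intr=0.0000 cont=0.0000 V=0.0000[hold]  S*(7)=90.9348
k=6: j=0 S=69.6642 intr=54.3058 cont=53.7927 V=54.3058[EX]; j=1 S=83.2064 intr=40.7636 cont=40.2505 V=40.7636[EX]; j=2 S=99.3811 intr=24.5889 cont=24.4075 V=24.5889[EX]; j=3 S=118.7000 intr=5.2700 cont=9.8510 V=9.8510[hold]; j=4 S=141.7744 intr=0.0000 cont=1.8827 V=1.8827[hold]; j=5 S=169.3342 intr=0.0000 cont=0.0000 V=0.0000[hold]; j=6 S=202.2515 intr=0.0000 cont=0.0000 V=0.0000[hold]  S*(6)=99.3811
k=5: j=0 S=76.1348 intr=47.8352 cont=47.3221 V=47.8352[EX]; j=1 S=90.9348 intr=33.0352 cont=32.5221 V=33.0352[EX]; j=2 S=108.6119 intr=15.3581 cont=17.1315 V=17.1315[hold]; j=3 S=129.7252 intr=0.0000 cont=5.8333 V=5.8333[hold]; j=4 S=154.9427 intr=0.0000 cont=0.9353 V=0.9353[hold]; j=5 S=185.0624 intr=0.0000 cont=0.0000 V=0.0000[hold]  S*(5)=90.9348
k=4: j=0 S=83.2064 intr=40.7636 cont=40.2505 V=40.7636[EX]; j=1 S=99.3811 intr=24.5889 cont=24.9609 V=24.9609[hold]; j=2 S=118.7000 intr=5.2700 cont=11.4216 V=11.4216[hold]; j=3 S=141.7744 intr=0.0000 cont=3.3645 V=3.3645[hold]; j=4 S=169.3342 intr=0.0000 cont=0.4646 V=0.4646[hold]  S*(4)=83.2064
k=3: j=0 S=90.9348 intr=33.0352 cont=32.7078 V=33.0352[EX]; j=1 S=108.6119 intr=15.3581 cont=18.1002 V=18.1002[hold]; j=2 S=129.7252 intr=0.0000 cont=7.3531 V=7.3531[hold]; j=3 S=154.9427 intr=0.0000 cont=1.9033 V=1.9033[hold]  S*(3)=90.9348
k=2: j=0 S=99.3811 intr=24.5889 cont=25.4444 V=25.4444[hold]; j=1 S=118.7000 intr=5.2700 cont=12.6614 V=12.6614[hold]; j=2 S=141.7744 intr=0.0000 cont=4.6026 V=4.6026[hold]  S*(2)=-
k=1: j=0 S=108.6119 intr=15.3581 cont=18.9591 V=18.9591[hold]; j=1 S=129.7252 intr=0.0000 cont=8.5869 V=8.5869[hold]  S*(1)=-
k=0: j=0 S=118.7000 intr=5.2700 cont=13.7039 V=13.7039[hold]  S*(0)=-

price = 13.7039
boundary = - - - 90.9348 83.2064 90.9348 99.3811 90.9348 99.3811
tree:
13.7039
18.9591 8.5869
25.4444 12.6614 4.6026
33.0352 18.1002 7.3531 1.9033
40.7636 24.9609 11.4216 3.3645 0.4646
47.8352 33.0352 17.1315 5.8333 0.9353 0.0000
54.3058 40.7636 24.5889 9.8510 1.8827 0.0000 0.0000
60.2264 47.8352 33.0352 16.0226 3.7900 0.0000 0.0000 0.0000
65.6439 54.3058 40.7636 24.5889 7.6293 0.0000 0.0000 0.0000 0.0000
70.6010 60.2264 47.8352 33.0352 15.3581 0.0000 0.0000 0.0000 0.0000 0.0000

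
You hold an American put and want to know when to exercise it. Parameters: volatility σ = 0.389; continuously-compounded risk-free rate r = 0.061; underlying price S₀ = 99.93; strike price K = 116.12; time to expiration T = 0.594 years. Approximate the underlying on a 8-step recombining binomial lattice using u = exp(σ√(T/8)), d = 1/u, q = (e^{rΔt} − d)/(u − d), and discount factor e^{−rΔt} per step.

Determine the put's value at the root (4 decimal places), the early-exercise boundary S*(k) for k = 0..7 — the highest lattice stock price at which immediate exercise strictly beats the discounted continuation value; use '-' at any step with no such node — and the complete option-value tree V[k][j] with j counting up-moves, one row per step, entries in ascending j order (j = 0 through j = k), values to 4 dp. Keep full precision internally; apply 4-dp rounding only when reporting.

params: Δt=0.07425 u=1.11182 d=0.89943 q=0.49490 e^(-rΔt)=0.99548
t_8 payoffs: 73.3222 63.2159 50.7229 35.2798 16.1900 0.0000 0.0000 0.0000 0.0000
t_7: node(7,0) S=47.5834 payoff=68.5366 vs cont=68.0119 → 68.5366 [stop]  node(7,1) S=58.8199 payoff=57.3001 vs cont=56.7754 → 57.3001 [stop]  node(7,2) S=72.7098 payoff=43.4102 vs cont=42.8855 → 43.4102 [stop]  node(7,3) S=89.8797 payoff=26.2403 vs cont=25.7156 → 26.2403 [stop]  node(7,4) S=111.1041 payoff=5.0159 vs cont=8.1406 → 8.1406 [wait]  node(7,5) S=137.3406 payoff=0.0000 vs cont=0.0000 → 0.0000 [wait]  node(7,6) S=169.7726 payoff=0.0000 vs cont=0.0000 → 0.0000 [wait]  node(7,7) S=209.8633 payoff=0.0000 vs cont=0.0000 → 0.0000 [wait]  ⇒ S*(7)=89.8797
t_6: node(6,0) S=52.9041 payoff=63.2159 vs cont=62.6911 → 63.2159 [stop]  node(6,1) S=65.3971 payoff=50.7229 vs cont=50.1982 → 50.7229 [stop]  node(6,2) S=80.8402 payoff=35.2798 vs cont=34.7551 → 35.2798 [stop]  node(6,3) S=99.9300 payoff=16.1900 vs cont=17.2047 → 17.2047 [wait]  node(6,4) S=123.5278 payoff=0.0000 vs cont=4.0933 → 4.0933 [wait]  node(6,5) S=152.6980 payoff=0.0000 vs cont=0.0000 → 0.0000 [wait]  node(6,6) S=188.7566 payoff=0.0000 vs cont=0.0000 → 0.0000 [wait]  ⇒ S*(6)=80.8402
t_5: node(5,0) S=58.8199 payoff=57.3001 vs cont=56.7754 → 57.3001 [stop]  node(5,1) S=72.7098 payoff=43.4102 vs cont=42.8855 → 43.4102 [stop]  node(5,2) S=89.8797 payoff=26.2403 vs cont=26.2155 → 26.2403 [stop]  node(5,3) S=111.1041 payoff=5.0159 vs cont=10.6675 → 10.6675 [wait]  node(5,4) S=137.3406 payoff=0.0000 vs cont=2.0582 → 2.0582 [wait]  node(5,5) S=169.7726 payoff=0.0000 vs cont=0.0000 → 0.0000 [wait]  ⇒ S*(5)=89.8797
t_4: node(4,0) S=65.3971 payoff=50.7229 vs cont=50.1982 → 50.7229 [stop]  node(4,1) S=80.8402 payoff=35.2798 vs cont=34.7551 → 35.2798 [stop]  node(4,2) S=99.9300 payoff=16.1900 vs cont=18.4496 → 18.4496 [wait]  node(4,3) S=123.5278 payoff=0.0000 vs cont=6.3778 → 6.3778 [wait]  node(4,4) S=152.6980 payoff=0.0000 vs cont=1.0349 → 1.0349 [wait]  ⇒ S*(4)=80.8402
t_3: node(3,0) S=72.7098 payoff=43.4102 vs cont=42.8855 → 43.4102 [stop]  node(3,1) S=89.8797 payoff=26.2403 vs cont=26.8288 → 26.8288 [wait]  node(3,2) S=111.1041 payoff=5.0159 vs cont=12.4189 → 12.4189 [wait]  node(3,3) S=137.3406 payoff=0.0000 vs cont=3.7167 → 3.7167 [wait]  ⇒ S*(3)=72.7098
t_2: node(2,0) S=80.8402 payoff=35.2798 vs cont=35.0450 → 35.2798 [stop]  node(2,1) S=99.9300 payoff=16.1900 vs cont=19.6083 → 19.6083 [wait]  node(2,2) S=123.5278 payoff=0.0000 vs cont=8.0755 → 8.0755 [wait]  ⇒ S*(2)=80.8402
t_1: node(1,0) S=89.8797 payoff=26.2403 vs cont=27.3997 → 27.3997 [wait]  node(1,1) S=111.1041 payoff=5.0159 vs cont=13.8380 → 13.8380 [wait]  ⇒ S*(1)=-
t_0: node(0,0) S=99.9300 payoff=16.1900 vs cont=20.5945 → 20.5945 [wait]  ⇒ S*(0)=-

price = 20.5945
boundary = - - 80.8402 72.7098 80.8402 89.8797 80.8402 89.8797
tree:
20.5945
27.3997 13.8380
35.2798 19.6083 8.0755
43.4102 26.8288 12.4189 3.7167
50.7229 35.2798 18.4496 6.3778 1.0349
57.3001 43.4102 26.2403 10.6675 2.0582 0.0000
63.2159 50.7229 35.2798 17.2047 4.0933 0.0000 0.0000
68.5366 57.3001 43.4102 26.2403 8.1406 0.0000 0.0000 0.0000
73.3222 63.2159 50.7229 35.2798 16.1900 0.0000 0.0000 0.0000 0.0000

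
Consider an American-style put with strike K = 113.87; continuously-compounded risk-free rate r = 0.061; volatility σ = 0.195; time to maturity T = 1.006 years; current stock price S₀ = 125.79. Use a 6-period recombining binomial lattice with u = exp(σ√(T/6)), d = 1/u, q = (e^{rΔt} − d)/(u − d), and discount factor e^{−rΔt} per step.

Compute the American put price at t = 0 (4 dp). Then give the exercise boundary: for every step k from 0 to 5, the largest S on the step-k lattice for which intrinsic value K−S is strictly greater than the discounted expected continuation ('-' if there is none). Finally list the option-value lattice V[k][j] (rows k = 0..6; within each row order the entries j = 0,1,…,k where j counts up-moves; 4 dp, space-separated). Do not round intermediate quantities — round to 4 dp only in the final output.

price = 3.0779
boundary = - - - 98.9954 91.3982 98.9954
tree:
3.0779
5.3812 1.2081
9.1238 2.3501 0.2750
14.8746 4.4824 0.6097 0.0000
22.4718 8.3236 1.3519 0.0000 0.0000
29.4859 14.8746 2.9974 0.0000 0.0000 0.0000
35.9617 22.4718 6.6460 0.0000 0.0000 0.0000 0.0000

params: Δt=0.16767 u=1.08312 d=0.92326 q=0.54435 e^(-rΔt)=0.98982
t_6 payoffs: 35.9617 22.4718 6.6460 0.0000 0.0000 0.0000 0.0000
t_5: node(5,0) S=84.3841 payoff=29.4859 vs cont=28.3272 → 29.4859 [stop]  node(5,1) S=98.9954 payoff=14.8746 vs cont=13.7159 → 14.8746 [stop]  node(5,2) S=116.1366 payoff=0.0000 vs cont=2.9974 → 2.9974 [wait]  node(5,3) S=136.2458 payoff=0.0000 vs cont=0.0000 → 0.0000 [wait]  node(5,4) S=159.8370 payoff=0.0000 vs cont=0.0000 → 0.0000 [wait]  node(5,5) S=187.5130 payoff=0.0000 vs cont=0.0000 → 0.0000 [wait]  ⇒ S*(5)=98.9954
t_4: node(4,0) S=91.3982 payoff=22.4718 vs cont=21.3131 → 22.4718 [stop]  node(4,1) S=107.2240 payoff=6.6460 vs cont=8.3236 → 8.3236 [wait]  node(4,2) S=125.7900 payoff=0.0000 vs cont=1.3519 → 1.3519 [wait]  node(4,3) S=147.5707 payoff=0.0000 vs cont=0.0000 → 0.0000 [wait]  node(4,4) S=173.1228 payoff=0.0000 vs cont=0.0000 → 0.0000 [wait]  ⇒ S*(4)=91.3982
t_3: node(3,0) S=98.9954 payoff=14.8746 vs cont=14.6199 → 14.8746 [stop]  node(3,1) S=116.1366 payoff=0.0000 vs cont=4.4824 → 4.4824 [wait]  node(3,2) S=136.2458 payoff=0.0000 vs cont=0.6097 → 0.6097 [wait]  node(3,3) S=159.8370 payoff=0.0000 vs cont=0.0000 → 0.0000 [wait]  ⇒ S*(3)=98.9954
t_2: node(2,0) S=107.2240 payoff=6.6460 vs cont=9.1238 → 9.1238 [wait]  node(2,1) S=125.7900 payoff=0.0000 vs cont=2.3501 → 2.3501 [wait]  node(2,2) S=147.5707 payoff=0.0000 vs cont=0.2750 → 0.2750 [wait]  ⇒ S*(2)=-
t_1: node(1,0) S=116.1366 payoff=0.0000 vs cont=5.3812 → 5.3812 [wait]  node(1,1) S=136.2458 payoff=0.0000 vs cont=1.2081 → 1.2081 [wait]  ⇒ S*(1)=-
t_0: node(0,0) S=125.7900 payoff=0.0000 vs cont=3.0779 → 3.0779 [wait]  ⇒ S*(0)=-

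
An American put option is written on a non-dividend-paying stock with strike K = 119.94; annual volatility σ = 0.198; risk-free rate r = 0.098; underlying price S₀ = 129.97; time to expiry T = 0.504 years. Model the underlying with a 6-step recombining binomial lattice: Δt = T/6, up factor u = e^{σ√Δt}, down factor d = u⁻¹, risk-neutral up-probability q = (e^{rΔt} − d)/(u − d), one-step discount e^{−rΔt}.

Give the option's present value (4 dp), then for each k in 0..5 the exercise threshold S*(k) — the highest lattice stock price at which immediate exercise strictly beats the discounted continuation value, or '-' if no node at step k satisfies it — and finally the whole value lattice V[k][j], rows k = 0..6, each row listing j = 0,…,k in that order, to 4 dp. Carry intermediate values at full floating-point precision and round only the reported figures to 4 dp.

Δt=0.08400, u=1.05906, d=0.94423, q=0.55764, disc=e^(-rΔt)=0.99180
k=6 terminal: V=max(K-S,0) → 27.8295 16.6273 4.0627 0.0000 0.0000 0.0000 0.0000
k=5: j=0 S=97.5509 intr=22.3891 cont=21.4058 V=22.3891[EX]; j=1 S=109.4148 intr=10.5252 cont=9.5419 V=10.5252[EX]; j=2 S=122.7215 intr=0.0000 cont=1.7824 V=1.7824[hold]; j=3 S=137.6466 intr=0.0000 cont=0.0000 V=0.0000[hold]; j=4 S=154.3868 intr=0.0000 cont=0.0000 V=0.0000[hold]; j=5 S=173.1629 intr=0.0000 cont=0.0000 V=0.0000[hold]  S*(5)=109.4148
k=4: j=0 S=103.3127 intr=16.6273 cont=15.6440 V=16.6273[EX]; j=1 S=115.8773 intr=4.0627 cont=5.6036 V=5.6036[hold]; j=2 S=129.9700 intr=0.0000 cont=0.7820 V=0.7820[hold]; j=3 S=145.7766 intr=0.0000 cont=0.0000 V=0.0000[hold]; j=4 S=163.5056 intr=0.0000 cont=0.0000 V=0.0000[hold]  S*(4)=103.3127
k=3: j=0 S=109.4148 intr=10.5252 cont=10.3941 V=10.5252[EX]; j=1 S=122.7215 intr=0.0000 cont=2.8910 V=2.8910[hold]; j=2 S=137.6466 intr=0.0000 cont=0.3431 V=0.3431[hold]; j=3 S=154.3868 intr=0.0000 cont=0.0000 V=0.0000[hold]  S*(3)=109.4148
k=2: j=0 S=115.8773 intr=4.0627 cont=6.2167 V=6.2167[hold]; j=1 S=129.9700 intr=0.0000 cont=1.4581 V=1.4581[hold]; j=2 S=145.7766 intr=0.0000 cont=0.1505 V=0.1505[hold]  S*(2)=-
k=1: j=0 S=122.7215 intr=0.0000 cont=3.5339 V=3.5339[hold]; j=1 S=137.6466 intr=0.0000 cont=0.7230 V=0.7230[hold]  S*(1)=-
k=0: j=0 S=129.9700 intr=0.0000 cont=1.9503 V=1.9503[hold]  S*(0)=-

price = 1.9503
boundary = - - - 109.4148 103.3127 109.4148
tree:
1.9503
3.5339 0.7230
6.2167 1.4581 0.1505
10.5252 2.8910 0.3431 0.0000
16.6273 5.6036 0.7820 0.0000 0.0000
22.3891 10.5252 1.7824 0.0000 0.0000 0.0000
27.8295 16.6273 4.0627 0.0000 0.0000 0.0000 0.0000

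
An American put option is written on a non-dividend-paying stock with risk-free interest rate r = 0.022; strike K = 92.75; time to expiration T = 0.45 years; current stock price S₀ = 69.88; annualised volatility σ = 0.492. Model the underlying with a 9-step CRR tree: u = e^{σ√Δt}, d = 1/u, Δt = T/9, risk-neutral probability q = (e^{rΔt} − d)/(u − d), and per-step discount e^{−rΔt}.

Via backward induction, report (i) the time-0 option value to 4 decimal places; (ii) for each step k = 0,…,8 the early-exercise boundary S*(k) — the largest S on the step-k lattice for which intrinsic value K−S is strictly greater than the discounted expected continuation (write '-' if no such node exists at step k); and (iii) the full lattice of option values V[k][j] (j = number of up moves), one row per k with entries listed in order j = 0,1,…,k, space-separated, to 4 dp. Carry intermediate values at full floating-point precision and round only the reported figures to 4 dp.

params: Δt=0.05000 u=1.11629 d=0.89582 q=0.47752 e^(-rΔt)=0.99890
t_9 payoffs: 66.7876 60.3979 52.4357 42.5138 30.1500 14.7434 0.0000 0.0000 0.0000 0.0000
t_8: node(8,0) S=28.9817 payoff=63.7683 vs cont=63.6664 → 63.7683 [stop]  node(8,1) S=36.1144 payoff=56.6356 vs cont=56.5336 → 56.6356 [stop]  node(8,2) S=45.0026 payoff=47.7474 vs cont=47.6454 → 47.7474 [stop]  node(8,3) S=56.0784 payoff=36.6716 vs cont=36.5696 → 36.6716 [stop]  node(8,4) S=69.8800 payoff=22.8700 vs cont=22.7680 → 22.8700 [stop]  node(8,5) S=87.0784 payoff=5.6716 vs cont=7.6947 → 7.6947 [wait]  node(8,6) S=108.5095 payoff=0.0000 vs cont=0.0000 → 0.0000 [wait]  node(8,7) S=135.2151 payoff=0.0000 vs cont=0.0000 → 0.0000 [wait]  node(8,8) S=168.4933 payoff=0.0000 vs cont=0.0000 → 0.0000 [wait]  ⇒ S*(8)=69.8800
t_7: node(7,0) S=32.3521 payoff=60.3979 vs cont=60.2960 → 60.3979 [stop]  node(7,1) S=40.3143 payoff=52.4357 vs cont=52.3337 → 52.4357 [stop]  node(7,2) S=50.2362 payoff=42.5138 vs cont=42.4118 → 42.5138 [stop]  node(7,3) S=62.6000 payoff=30.1500 vs cont=30.0481 → 30.1500 [stop]  node(7,4) S=78.0066 payoff=14.7434 vs cont=15.6064 → 15.6064 [wait]  node(7,5) S=97.2051 payoff=0.0000 vs cont=4.0159 → 4.0159 [wait]  node(7,6) S=121.1285 payoff=0.0000 vs cont=0.0000 → 0.0000 [wait]  node(7,7) S=150.9398 payoff=0.0000 vs cont=0.0000 → 0.0000 [wait]  ⇒ S*(7)=62.6000
t_6: node(6,0) S=36.1144 payoff=56.6356 vs cont=56.5336 → 56.6356 [stop]  node(6,1) S=45.0026 payoff=47.7474 vs cont=47.6454 → 47.7474 [stop]  node(6,2) S=56.0784 payoff=36.6716 vs cont=36.5696 → 36.6716 [stop]  node(6,3) S=69.8800 payoff=22.8700 vs cont=23.1797 → 23.1797 [wait]  node(6,4) S=87.0784 payoff=5.6716 vs cont=10.0607 → 10.0607 [wait]  node(6,5) S=108.5095 payoff=0.0000 vs cont=2.0960 → 2.0960 [wait]  node(6,6) S=135.2151 payoff=0.0000 vs cont=0.0000 → 0.0000 [wait]  ⇒ S*(6)=56.0784
t_5: node(5,0) S=40.3143 payoff=52.4357 vs cont=52.3337 → 52.4357 [stop]  node(5,1) S=50.2362 payoff=42.5138 vs cont=42.4118 → 42.5138 [stop]  node(5,2) S=62.6000 payoff=30.1500 vs cont=30.1958 → 30.1958 [wait]  node(5,3) S=78.0066 payoff=14.7434 vs cont=16.8966 → 16.8966 [wait]  node(5,4) S=97.2051 payoff=0.0000 vs cont=6.2505 → 6.2505 [wait]  node(5,5) S=121.1285 payoff=0.0000 vs cont=1.0939 → 1.0939 [wait]  ⇒ S*(5)=50.2362
t_4: node(4,0) S=45.0026 payoff=47.7474 vs cont=47.6454 → 47.7474 [stop]  node(4,1) S=56.0784 payoff=36.6716 vs cont=36.5915 → 36.6716 [stop]  node(4,2) S=69.8800 payoff=22.8700 vs cont=23.8190 → 23.8190 [wait]  node(4,3) S=87.0784 payoff=5.6716 vs cont=11.7999 → 11.7999 [wait]  node(4,4) S=108.5095 payoff=0.0000 vs cont=3.7840 → 3.7840 [wait]  ⇒ S*(4)=56.0784
t_3: node(3,0) S=50.2362 payoff=42.5138 vs cont=42.4118 → 42.5138 [stop]  node(3,1) S=62.6000 payoff=30.1500 vs cont=30.5007 → 30.5007 [wait]  node(3,2) S=78.0066 payoff=14.7434 vs cont=18.0598 → 18.0598 [wait]  node(3,3) S=97.2051 payoff=0.0000 vs cont=7.9634 → 7.9634 [wait]  ⇒ S*(3)=50.2362
t_2: node(2,0) S=56.0784 payoff=36.6716 vs cont=36.7369 → 36.7369 [wait]  node(2,1) S=69.8800 payoff=22.8700 vs cont=24.5330 → 24.5330 [wait]  node(2,2) S=87.0784 payoff=5.6716 vs cont=13.2241 → 13.2241 [wait]  ⇒ S*(2)=-
t_1: node(1,0) S=62.6000 payoff=30.1500 vs cont=30.8754 → 30.8754 [wait]  node(1,1) S=78.0066 payoff=14.7434 vs cont=19.1117 → 19.1117 [wait]  ⇒ S*(1)=-
t_0: node(0,0) S=69.8800 payoff=22.8700 vs cont=25.2303 → 25.2303 [wait]  ⇒ S*(0)=-

price = 25.2303
boundary = - - - 50.2362 56.0784 50.2362 56.0784 62.6000 69.8800
tree:
25.2303
30.8754 19.1117
36.7369 24.5330 13.2241
42.5138 30.5007 18.0598 7.9634
47.7474 36.6716 23.8190 11.7999 3.7840
52.4357 42.5138 30.1958 16.8966 6.2505 1.0939
56.6356 47.7474 36.6716 23.1797 10.0607 2.0960 0.0000
60.3979 52.4357 42.5138 30.1500 15.6064 4.0159 0.0000 0.0000
63.7683 56.6356 47.7474 36.6716 22.8700 7.6947 0.0000 0.0000 0.0000
66.7876 60.3979 52.4357 42.5138 30.1500 14.7434 0.0000 0.0000 0.0000 0.0000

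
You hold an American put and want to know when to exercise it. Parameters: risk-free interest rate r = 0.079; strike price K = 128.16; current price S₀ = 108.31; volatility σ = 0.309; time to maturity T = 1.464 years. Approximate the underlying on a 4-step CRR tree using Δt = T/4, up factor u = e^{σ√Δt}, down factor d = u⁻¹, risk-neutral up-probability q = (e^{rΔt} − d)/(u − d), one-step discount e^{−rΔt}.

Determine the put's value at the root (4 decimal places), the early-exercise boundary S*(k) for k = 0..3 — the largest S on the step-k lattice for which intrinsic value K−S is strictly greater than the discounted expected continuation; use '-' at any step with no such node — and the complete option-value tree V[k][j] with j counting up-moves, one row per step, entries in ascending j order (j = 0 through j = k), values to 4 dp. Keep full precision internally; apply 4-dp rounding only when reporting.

price = 23.7359
boundary = - 89.8426 74.5239 89.8426
tree:
23.7359
38.3174 12.1884
53.6361 22.1086 4.1137
66.3428 38.3174 9.0364 0.0000
76.8830 53.6361 19.8500 0.0000 0.0000

params: Δt=0.36600 u=1.20555 d=0.82949 q=0.53141 e^(-rΔt)=0.97150
t_4 payoffs: 76.8830 53.6361 19.8500 0.0000 0.0000
t_3: node(3,0) S=61.8172 payoff=66.3428 vs cont=62.6902 → 66.3428 [stop]  node(3,1) S=89.8426 payoff=38.3174 vs cont=34.6649 → 38.3174 [stop]  node(3,2) S=130.5735 payoff=0.0000 vs cont=9.0364 → 9.0364 [wait]  node(3,3) S=189.7701 payoff=0.0000 vs cont=0.0000 → 0.0000 [wait]  ⇒ S*(3)=89.8426
t_2: node(2,0) S=74.5239 payoff=53.6361 vs cont=49.9835 → 53.6361 [stop]  node(2,1) S=108.3100 payoff=19.8500 vs cont=22.1086 → 22.1086 [wait]  node(2,2) S=157.4133 payoff=0.0000 vs cont=4.1137 → 4.1137 [wait]  ⇒ S*(2)=74.5239
t_1: node(1,0) S=89.8426 payoff=38.3174 vs cont=35.8309 → 38.3174 [stop]  node(1,1) S=130.5735 payoff=0.0000 vs cont=12.1884 → 12.1884 [wait]  ⇒ S*(1)=89.8426
t_0: node(0,0) S=108.3100 payoff=19.8500 vs cont=23.7359 → 23.7359 [wait]  ⇒ S*(0)=-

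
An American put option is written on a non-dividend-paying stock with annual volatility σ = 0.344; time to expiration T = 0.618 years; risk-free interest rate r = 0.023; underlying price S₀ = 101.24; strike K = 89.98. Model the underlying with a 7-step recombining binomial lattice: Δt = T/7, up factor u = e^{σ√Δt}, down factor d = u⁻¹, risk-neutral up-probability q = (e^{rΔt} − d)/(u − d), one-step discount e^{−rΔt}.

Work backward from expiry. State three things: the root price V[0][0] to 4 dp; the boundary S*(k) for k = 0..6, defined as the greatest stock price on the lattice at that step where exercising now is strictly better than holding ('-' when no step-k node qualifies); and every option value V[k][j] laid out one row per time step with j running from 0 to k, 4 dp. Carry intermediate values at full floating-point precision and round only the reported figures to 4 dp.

params: Δt=0.08829 u=1.10762 d=0.90284 q=0.48440 e^(-rΔt)=0.99797
t_7 payoffs: 40.4783 29.2504 15.4757 0.0000 0.0000 0.0000 0.0000 0.0000
t_6: node(6,0) S=54.8290 payoff=35.1510 vs cont=34.9685 → 35.1510 [stop]  node(6,1) S=67.2653 payoff=22.7147 vs cont=22.5322 → 22.7147 [stop]  node(6,2) S=82.5223 payoff=7.4577 vs cont=7.9632 → 7.9632 [wait]  node(6,3) S=101.2400 payoff=0.0000 vs cont=0.0000 → 0.0000 [wait]  node(6,4) S=124.2032 payoff=0.0000 vs cont=0.0000 → 0.0000 [wait]  node(6,5) S=152.3749 payoff=0.0000 vs cont=0.0000 → 0.0000 [wait]  node(6,6) S=186.9364 payoff=0.0000 vs cont=0.0000 → 0.0000 [wait]  ⇒ S*(6)=67.2653
t_5: node(5,0) S=60.7296 payoff=29.2504 vs cont=29.0678 → 29.2504 [stop]  node(5,1) S=74.5043 payoff=15.4757 vs cont=15.5376 → 15.5376 [wait]  node(5,2) S=91.4033 payoff=0.0000 vs cont=4.0975 → 4.0975 [wait]  node(5,3) S=112.1353 payoff=0.0000 vs cont=0.0000 → 0.0000 [wait]  node(5,4) S=137.5698 payoff=0.0000 vs cont=0.0000 → 0.0000 [wait]  node(5,5) S=168.7732 payoff=0.0000 vs cont=0.0000 → 0.0000 [wait]  ⇒ S*(5)=60.7296
t_4: node(4,0) S=67.2653 payoff=22.7147 vs cont=22.5621 → 22.7147 [stop]  node(4,1) S=82.5223 payoff=7.4577 vs cont=9.9758 → 9.9758 [wait]  node(4,2) S=101.2400 payoff=0.0000 vs cont=2.1084 → 2.1084 [wait]  node(4,3) S=124.2032 payoff=0.0000 vs cont=0.0000 → 0.0000 [wait]  node(4,4) S=152.3749 payoff=0.0000 vs cont=0.0000 → 0.0000 [wait]  ⇒ S*(4)=67.2653
t_3: node(3,0) S=74.5043 payoff=15.4757 vs cont=16.5105 → 16.5105 [wait]  node(3,1) S=91.4033 payoff=0.0000 vs cont=6.1524 → 6.1524 [wait]  node(3,2) S=112.1353 payoff=0.0000 vs cont=1.0849 → 1.0849 [wait]  node(3,3) S=137.5698 payoff=0.0000 vs cont=0.0000 → 0.0000 [wait]  ⇒ S*(3)=-
t_2: node(2,0) S=82.5223 payoff=7.4577 vs cont=11.4697 → 11.4697 [wait]  node(2,1) S=101.2400 payoff=0.0000 vs cont=3.6902 → 3.6902 [wait]  node(2,2) S=124.2032 payoff=0.0000 vs cont=0.5582 → 0.5582 [wait]  ⇒ S*(2)=-
t_1: node(1,0) S=91.4033 payoff=0.0000 vs cont=7.6858 → 7.6858 [wait]  node(1,1) S=112.1353 payoff=0.0000 vs cont=2.1687 → 2.1687 [wait]  ⇒ S*(1)=-
t_0: node(0,0) S=101.2400 payoff=0.0000 vs cont=5.0032 → 5.0032 [wait]  ⇒ S*(0)=-

price = 5.0032
boundary = - - - - 67.2653 60.7296 67.2653
tree:
5.0032
7.6858 2.1687
11.4697 3.6902 0.5582
16.5105 6.1524 1.0849 0.0000
22.7147 9.9758 2.1084 0.0000 0.0000
29.2504 15.5376 4.0975 0.0000 0.0000 0.0000
35.1510 22.7147 7.9632 0.0000 0.0000 0.0000 0.0000
40.4783 29.2504 15.4757 0.0000 0.0000 0.0000 0.0000 0.0000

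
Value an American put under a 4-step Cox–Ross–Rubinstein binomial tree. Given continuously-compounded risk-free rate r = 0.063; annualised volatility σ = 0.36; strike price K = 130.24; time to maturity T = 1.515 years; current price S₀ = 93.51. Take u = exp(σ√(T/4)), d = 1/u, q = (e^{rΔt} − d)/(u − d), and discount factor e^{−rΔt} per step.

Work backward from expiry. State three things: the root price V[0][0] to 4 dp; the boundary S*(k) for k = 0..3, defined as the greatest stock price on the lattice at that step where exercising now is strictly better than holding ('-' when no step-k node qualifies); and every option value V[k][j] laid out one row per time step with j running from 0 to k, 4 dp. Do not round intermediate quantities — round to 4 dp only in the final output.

price = 37.9054
boundary = - 74.9270 93.5100 74.9270
tree:
37.9054
55.3130 22.2553
70.2030 36.7300 8.7935
82.1340 55.3130 17.9717 0.0000
91.6939 70.2030 36.7300 0.0000 0.0000

Δt=0.37875  u=1.24801  d=0.80127  q=0.49889  discount=0.97642
step 4 (expiry): payoffs max(K−S,0) = 91.6939 70.2030 36.7300 0.0000 0.0000
step 3: (k=3,j=0): S=48.1060, (K−S)⁺=82.1340, hold=79.0631 ⇒ V=82.1340 exercise | (k=3,j=1): S=74.9270, (K−S)⁺=55.3130, hold=52.2421 ⇒ V=55.3130 exercise | (k=3,j=2): S=116.7018, (K−S)⁺=13.5382, hold=17.9717 ⇒ V=17.9717 continue | (k=3,j=3): S=181.7676, (K−S)⁺=0.0000, hold=0.0000 ⇒ V=0.0000 continue  boundary S*=74.9270
step 2: (k=2,j=0): S=60.0370, (K−S)⁺=70.2030, hold=67.1321 ⇒ V=70.2030 exercise | (k=2,j=1): S=93.5100, (K−S)⁺=36.7300, hold=35.8188 ⇒ V=36.7300 exercise | (k=2,j=2): S=145.6455, (K−S)⁺=0.0000, hold=8.7935 ⇒ V=8.7935 continue  boundary S*=93.5100
step 1: (k=1,j=0): S=74.9270, (K−S)⁺=55.3130, hold=52.2421 ⇒ V=55.3130 exercise | (k=1,j=1): S=116.7018, (K−S)⁺=13.5382, hold=22.2553 ⇒ V=22.2553 continue  boundary S*=74.9270
step 0: (k=0,j=0): S=93.5100, (K−S)⁺=36.7300, hold=37.9054 ⇒ V=37.9054 continue  boundary S*=-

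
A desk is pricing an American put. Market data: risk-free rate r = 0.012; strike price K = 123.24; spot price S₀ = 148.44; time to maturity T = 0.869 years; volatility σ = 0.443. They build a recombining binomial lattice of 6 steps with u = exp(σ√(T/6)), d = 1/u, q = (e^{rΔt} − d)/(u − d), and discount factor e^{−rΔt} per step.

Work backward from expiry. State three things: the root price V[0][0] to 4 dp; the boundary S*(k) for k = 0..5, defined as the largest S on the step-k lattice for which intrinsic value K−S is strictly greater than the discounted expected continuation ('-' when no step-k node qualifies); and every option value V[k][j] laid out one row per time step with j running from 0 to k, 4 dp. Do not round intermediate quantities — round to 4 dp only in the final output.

price = 12.1248
boundary = - - - - 75.6268 89.5148
tree:
12.1248
17.9459 5.4213
25.8196 8.8843 1.4267
35.8561 14.2800 2.6618 0.0000
47.6132 22.3594 4.9661 0.0000 0.0000
59.3464 33.7252 9.2655 0.0000 0.0000 0.0000
69.2593 47.6132 17.2870 0.0000 0.0000 0.0000 0.0000

params: Δt=0.14483 u=1.18364 d=0.84485 q=0.46309 e^(-rΔt)=0.99826
t_6 payoffs: 69.2593 47.6132 17.2870 0.0000 0.0000 0.0000 0.0000
t_5: node(5,0) S=63.8936 payoff=59.3464 vs cont=59.1324 → 59.3464 [stop]  node(5,1) S=89.5148 payoff=33.7252 vs cont=33.5112 → 33.7252 [stop]  node(5,2) S=125.4100 payoff=0.0000 vs cont=9.2655 → 9.2655 [wait]  node(5,3) S=175.6992 payoff=0.0000 vs cont=0.0000 → 0.0000 [wait]  node(5,4) S=246.1542 payoff=0.0000 vs cont=0.0000 → 0.0000 [wait]  node(5,5) S=344.8615 payoff=0.0000 vs cont=0.0000 → 0.0000 [wait]  ⇒ S*(5)=89.5148
t_4: node(4,0) S=75.6268 payoff=47.6132 vs cont=47.3992 → 47.6132 [stop]  node(4,1) S=105.9530 payoff=17.2870 vs cont=22.3594 → 22.3594 [wait]  node(4,2) S=148.4400 payoff=0.0000 vs cont=4.9661 → 4.9661 [wait]  node(4,3) S=207.9641 payoff=0.0000 vs cont=0.0000 → 0.0000 [wait]  node(4,4) S=291.3573 payoff=0.0000 vs cont=0.0000 → 0.0000 [wait]  ⇒ S*(4)=75.6268
t_3: node(3,0) S=89.5148 payoff=33.7252 vs cont=35.8561 → 35.8561 [wait]  node(3,1) S=125.4100 payoff=0.0000 vs cont=14.2800 → 14.2800 [wait]  node(3,2) S=175.6992 payoff=0.0000 vs cont=2.6618 → 2.6618 [wait]  node(3,3) S=246.1542 payoff=0.0000 vs cont=0.0000 → 0.0000 [wait]  ⇒ S*(3)=-
t_2: node(2,0) S=105.9530 payoff=17.2870 vs cont=25.8196 → 25.8196 [wait]  node(2,1) S=148.4400 payoff=0.0000 vs cont=8.8843 → 8.8843 [wait]  node(2,2) S=207.9641 payoff=0.0000 vs cont=1.4267 → 1.4267 [wait]  ⇒ S*(2)=-
t_1: node(1,0) S=125.4100 payoff=0.0000 vs cont=17.9459 → 17.9459 [wait]  node(1,1) S=175.6992 payoff=0.0000 vs cont=5.4213 → 5.4213 [wait]  ⇒ S*(1)=-
t_0: node(0,0) S=148.4400 payoff=0.0000 vs cont=12.1248 → 12.1248 [wait]  ⇒ S*(0)=-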